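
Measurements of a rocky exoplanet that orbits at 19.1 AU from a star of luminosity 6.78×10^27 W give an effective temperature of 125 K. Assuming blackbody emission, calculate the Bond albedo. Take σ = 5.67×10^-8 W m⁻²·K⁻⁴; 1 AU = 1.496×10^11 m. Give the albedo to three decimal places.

0.162

d = 19.1 × 1.496×10^11 m = 2.857×10^12 m.
Flux at the orbit: S = L/(4πd²) = 6.78×10^27/(4π·(2.86×10^12)²) = 66.08 W m⁻².
From σT⁴ = S(1−α)/4 we invert for α: 1−α = 4σT⁴/S.
4σT⁴ = 4·5.67×10⁻⁸·(125)⁴ = 55.37 W m⁻².
1−α = 55.37/66.08 = 0.8379, so α = 0.1621.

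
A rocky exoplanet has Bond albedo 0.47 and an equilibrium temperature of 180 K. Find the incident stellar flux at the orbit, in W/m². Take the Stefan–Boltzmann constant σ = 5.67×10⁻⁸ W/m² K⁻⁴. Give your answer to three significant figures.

From S(1−α)/4 = σT⁴: S = 4σT⁴/(1−α).
σT⁴ = 5.67×10⁻⁸·(180)⁴ = 59.52 W/m².
S = 4·59.52/0.53 = 449.2 W/m².

449 W/m²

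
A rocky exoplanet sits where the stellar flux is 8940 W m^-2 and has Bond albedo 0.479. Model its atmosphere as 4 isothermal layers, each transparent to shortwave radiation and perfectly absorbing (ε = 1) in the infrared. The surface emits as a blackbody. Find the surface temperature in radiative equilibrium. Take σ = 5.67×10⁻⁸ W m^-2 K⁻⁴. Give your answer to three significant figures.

566 K

OLR = S(1−α)/4 = 1164 W m^-2; the top layer radiates at T_e = 378.6 K.
With N = 4 opaque layers, T_s = (N+1)^(1/4)·T_e = 5^(1/4)·378.6 = 566.1 K.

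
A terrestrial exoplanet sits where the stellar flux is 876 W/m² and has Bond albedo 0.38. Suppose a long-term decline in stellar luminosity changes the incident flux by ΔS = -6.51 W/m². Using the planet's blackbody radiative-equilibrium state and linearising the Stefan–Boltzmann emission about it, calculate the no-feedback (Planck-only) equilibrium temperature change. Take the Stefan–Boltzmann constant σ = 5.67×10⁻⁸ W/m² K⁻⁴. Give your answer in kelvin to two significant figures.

-0.41 K

The baseline emission temperature is T_e = 221.2 K.
Only a fraction (1−α) is absorbed and it's spread over 4πR², so ΔF = (1−α)ΔS/4 = -1.009 W/m².
The Planck feedback parameter is 4σT_e³ = 2.455 W/m²/K.
So ΔT₀ = -1.009/2.455 = -0.411 K.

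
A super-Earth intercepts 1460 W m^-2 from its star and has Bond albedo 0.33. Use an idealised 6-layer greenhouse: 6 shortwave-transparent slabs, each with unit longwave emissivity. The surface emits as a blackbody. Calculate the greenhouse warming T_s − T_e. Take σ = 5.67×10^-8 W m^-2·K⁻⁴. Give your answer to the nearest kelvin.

The effective emission temperature is T_e = [S(1−α)/(4σ)]^¼ = 256.3 K.
T_s = (N+1)^(1/4)·T_e = 416.8 K.
Warming: T_s − T_e = 160.6 K.

161 K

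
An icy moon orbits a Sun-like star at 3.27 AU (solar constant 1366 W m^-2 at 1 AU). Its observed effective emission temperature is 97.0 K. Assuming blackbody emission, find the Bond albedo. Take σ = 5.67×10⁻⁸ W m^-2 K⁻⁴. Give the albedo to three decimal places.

Irradiance scales as 1/d², so S = 1366 W m^-2 × (1/3.27)² = 127.7 W m^-2.
Energy balance: S(1−α)/4 = σT⁴, so 1−α = 4σT⁴/S.
4σT⁴ = 4·5.67×10⁻⁸·(97.0)⁴ = 20.08 W m^-2.
Hence α = 1 − 20.08/127.7 = 0.8428.

0.843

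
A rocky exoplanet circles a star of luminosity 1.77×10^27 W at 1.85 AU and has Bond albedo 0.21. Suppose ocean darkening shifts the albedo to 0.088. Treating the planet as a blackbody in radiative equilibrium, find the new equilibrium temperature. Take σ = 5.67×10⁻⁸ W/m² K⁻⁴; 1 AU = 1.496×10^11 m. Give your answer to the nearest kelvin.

293 K

d = 1.85 × 1.496×10^11 m = 2.768×10^11 m.
Flux at the orbit: S = L/(4πd²) = 1.77×10^27/(4π·(2.77×10^11)²) = 1839 W/m².
New equilibrium: T₂ = [(1−0.088)·1839/(4σ)]^(1/4) = 293.2 K.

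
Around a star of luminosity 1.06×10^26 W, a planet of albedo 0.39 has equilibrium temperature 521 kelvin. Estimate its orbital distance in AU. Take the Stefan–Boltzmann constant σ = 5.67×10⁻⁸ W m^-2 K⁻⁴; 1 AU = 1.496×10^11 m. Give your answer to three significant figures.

0.117 AU

Energy balance gives S = 4σT⁴/(1−α) = 27390 W m^-2.
From L = 4πd²S, d = √(1.06×10^26/(4π·27390)) = 1.755×10^10 m = 0.1173 AU.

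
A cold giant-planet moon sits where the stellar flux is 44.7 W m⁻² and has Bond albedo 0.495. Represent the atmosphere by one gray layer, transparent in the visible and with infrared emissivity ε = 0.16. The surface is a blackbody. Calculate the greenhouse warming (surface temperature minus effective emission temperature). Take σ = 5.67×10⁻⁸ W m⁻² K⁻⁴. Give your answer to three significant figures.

At the top of the atmosphere, σT_e⁴ = S(1−α)/4 = 5.643 W m⁻², giving T_e = 99.88 K.
The surface balance (absorbed SW + ε·downward IR = σT_s⁴) with T_a⁴ = T_s⁴/2 reduces to T_s = T_e·[2/(2−ε)]^¼ = 102.0 K.
The atmosphere warms the surface by 2.104 K.

2.10 kelvin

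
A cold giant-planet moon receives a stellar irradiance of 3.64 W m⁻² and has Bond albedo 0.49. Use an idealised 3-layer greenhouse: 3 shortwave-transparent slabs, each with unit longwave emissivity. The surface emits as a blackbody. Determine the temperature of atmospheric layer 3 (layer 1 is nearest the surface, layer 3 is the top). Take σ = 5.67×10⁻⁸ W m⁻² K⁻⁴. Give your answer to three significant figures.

53.5 K

The effective emission temperature is T_e = [S(1−α)/(4σ)]^¼ = 53.49 K.
The net upward flux σT_e⁴ is constant between every pair of levels, so T_k⁴ = (N+1−k)T_e⁴.
T_3 = (1)^(1/4)·53.49 = 53.49 K.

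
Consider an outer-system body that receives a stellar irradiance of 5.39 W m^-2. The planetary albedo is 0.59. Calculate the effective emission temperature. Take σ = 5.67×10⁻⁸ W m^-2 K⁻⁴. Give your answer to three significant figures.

55.9 kelvin

Averaging over the sphere, the absorbed flux is S(1−α)/4 = 0.5525 W m^-2.
Set σT⁴ = 0.5525 → T = (0.5525/σ)^(1/4) = 55.87 K.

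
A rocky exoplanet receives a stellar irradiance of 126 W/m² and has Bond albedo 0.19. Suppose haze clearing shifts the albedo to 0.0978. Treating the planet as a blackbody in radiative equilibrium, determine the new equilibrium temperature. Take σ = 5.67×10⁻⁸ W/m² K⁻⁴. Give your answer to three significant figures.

New equilibrium: T₂ = [(1−0.0978)·126.0/(4σ)]^(1/4) = 149.6 K.

150 kelvin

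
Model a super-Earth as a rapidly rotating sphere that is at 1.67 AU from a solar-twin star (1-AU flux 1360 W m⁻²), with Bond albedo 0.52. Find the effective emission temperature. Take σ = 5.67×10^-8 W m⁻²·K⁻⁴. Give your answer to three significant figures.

Flux at the orbit: S = 1360/(1.67)² = 487.6 W m⁻².
Absorbed flux (global mean): S(1−α)/4 = 487.6·0.48/4 = 58.52 W m⁻².
In equilibrium σT⁴ equals this, so T = 179.2 K.

179 K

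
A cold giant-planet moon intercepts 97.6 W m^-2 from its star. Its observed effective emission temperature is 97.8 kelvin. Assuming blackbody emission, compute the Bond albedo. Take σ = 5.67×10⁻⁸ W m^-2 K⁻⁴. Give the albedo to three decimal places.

Rearranging the radiative balance, α = 1 − 4σT⁴/S.
4σT⁴ = 4·5.67×10⁻⁸·(97.8)⁴ = 20.75 W m^-2.
Hence α = 1 − 20.75/97.60 = 0.7874.

0.787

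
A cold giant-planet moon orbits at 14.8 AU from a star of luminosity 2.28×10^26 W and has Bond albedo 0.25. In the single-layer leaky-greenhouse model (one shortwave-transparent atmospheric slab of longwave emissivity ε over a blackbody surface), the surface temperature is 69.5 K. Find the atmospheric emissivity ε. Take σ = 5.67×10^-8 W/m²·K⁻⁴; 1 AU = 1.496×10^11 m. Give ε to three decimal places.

0.951

Orbital distance: d = 14.8 AU = 2.214×10^12 m.
Spreading L over a sphere of radius d: S = 2.28×10^26/(4π·2.21×10^12²) = 3.701 W/m².
First, T_e = [3.701·(1−0.25)/(4σ)]^(1/4) = 59.15 K.
Inverting T_s⁴ = 2T_e⁴/(2−ε): (T_e/T_s)⁴ = 0.5246, so ε = 2(1 − 0.5246) = 0.9508.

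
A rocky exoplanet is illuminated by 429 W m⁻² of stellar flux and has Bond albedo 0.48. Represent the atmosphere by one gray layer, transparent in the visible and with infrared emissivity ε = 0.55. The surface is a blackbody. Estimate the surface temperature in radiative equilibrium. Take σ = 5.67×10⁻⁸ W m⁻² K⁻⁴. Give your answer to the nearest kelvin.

192 K

At the top of the atmosphere, σT_e⁴ = S(1−α)/4 = 55.77 W m⁻², giving T_e = 177.1 K.
The surface balance (absorbed SW + ε·downward IR = σT_s⁴) with T_a⁴ = T_s⁴/2 reduces to T_s = T_e·[2/(2−ε)]^¼ = 191.9 K.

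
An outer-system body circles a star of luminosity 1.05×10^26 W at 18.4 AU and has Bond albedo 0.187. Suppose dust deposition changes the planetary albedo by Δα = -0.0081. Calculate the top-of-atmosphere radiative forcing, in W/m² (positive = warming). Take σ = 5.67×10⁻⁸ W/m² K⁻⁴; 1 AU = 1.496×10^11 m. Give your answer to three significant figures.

0.00223 W/m²

d = 18.4 × 1.496×10^11 m = 2.753×10^12 m.
S = L/(4πd²) = 1.103 W/m².
ΔF = −(S/4)Δα = −(1.103/4)×(-0.0081) = 0.002233 W/m².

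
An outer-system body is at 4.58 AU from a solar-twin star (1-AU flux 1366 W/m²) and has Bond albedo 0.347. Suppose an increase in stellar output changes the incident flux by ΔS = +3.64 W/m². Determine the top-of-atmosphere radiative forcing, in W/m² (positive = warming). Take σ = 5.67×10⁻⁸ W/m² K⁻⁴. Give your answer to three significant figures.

Irradiance scales as 1/d², so S = 1366 W/m² × (1/4.58)² = 65.12 W/m².
TOA radiative forcing: ΔF = (1−α)ΔS/4 = 0.653·(+3.64)/4 = 0.5942 W/m².

0.594 W/m²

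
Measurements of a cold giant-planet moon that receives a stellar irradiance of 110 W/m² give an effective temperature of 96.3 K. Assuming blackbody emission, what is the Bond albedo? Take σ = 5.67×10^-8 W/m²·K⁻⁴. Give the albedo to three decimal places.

0.823

Rearranging the radiative balance, α = 1 − 4σT⁴/S.
σT⁴ = 4.876 W/m², so 4σT⁴ = 19.51 W/m².
1−α = 19.51/110.0 = 0.1773, so α = 0.8227.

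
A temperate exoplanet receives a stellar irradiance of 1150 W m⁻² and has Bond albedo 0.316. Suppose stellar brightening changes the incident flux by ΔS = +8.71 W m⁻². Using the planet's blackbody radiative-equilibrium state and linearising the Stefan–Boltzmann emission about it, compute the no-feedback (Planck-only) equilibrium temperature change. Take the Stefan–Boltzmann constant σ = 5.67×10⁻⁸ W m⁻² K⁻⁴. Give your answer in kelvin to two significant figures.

0.46 kelvin

Unperturbed T_e = [1150·(1−0.316)/(4σ)]^¼ = 242.7 K.
ΔF = Δ[S(1−α)]/4 = (1−0.316)·+8.71/4 = 1.489 W m⁻².
Planck response: λ_P = 4σT_e³ = 4·5.67×10⁻⁸·(242.7)³ = 3.241 W m⁻²/K.
Hence the no-feedback warming is ΔF/(4σT_e³) = 0.460 K.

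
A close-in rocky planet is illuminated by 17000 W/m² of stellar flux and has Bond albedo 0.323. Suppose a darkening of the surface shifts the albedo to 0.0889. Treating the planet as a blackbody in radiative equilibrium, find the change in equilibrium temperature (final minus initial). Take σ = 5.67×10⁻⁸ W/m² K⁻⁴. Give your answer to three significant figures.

36.6 kelvin

With α = 0.323, T₁ = 474.6 K.
Final:   T₂ = [S(1−0.0889)/(4σ)]^(1/4) = 511.2 K.
ΔT = T₂ − T₁ = 36.58 K.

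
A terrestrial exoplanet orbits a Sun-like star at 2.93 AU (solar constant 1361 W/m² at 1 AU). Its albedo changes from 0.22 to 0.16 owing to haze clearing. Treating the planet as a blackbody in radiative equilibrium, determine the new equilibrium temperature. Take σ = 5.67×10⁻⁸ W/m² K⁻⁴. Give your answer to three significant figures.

156 K

Flux at the orbit: S = 1361/(2.93)² = 158.5 W/m².
T₂ = [S(1−α₂)/(4σ)]^(1/4) = [158.5·0.84/(4σ)]^(1/4) = 155.7 K.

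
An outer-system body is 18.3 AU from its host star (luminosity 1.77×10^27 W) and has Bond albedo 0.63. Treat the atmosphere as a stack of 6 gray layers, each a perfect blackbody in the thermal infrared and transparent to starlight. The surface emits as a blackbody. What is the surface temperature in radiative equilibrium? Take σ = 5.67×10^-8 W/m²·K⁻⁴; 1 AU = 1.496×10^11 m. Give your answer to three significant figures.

Orbital distance: d = 18.3 AU = 2.738×10^12 m.
Spreading L over a sphere of radius d: S = 1.77×10^27/(4π·2.74×10^12²) = 18.79 W/m².
Top-of-atmosphere balance: σT_e⁴ = S(1−α)/4 = 1.738 W/m² → T_e = 74.41 K.
For an N-layer opaque stack, T_s⁴ = (N+1)T_e⁴, hence T_s = (7)^(1/4)×74.41 K = 121.0 K.

121 kelvin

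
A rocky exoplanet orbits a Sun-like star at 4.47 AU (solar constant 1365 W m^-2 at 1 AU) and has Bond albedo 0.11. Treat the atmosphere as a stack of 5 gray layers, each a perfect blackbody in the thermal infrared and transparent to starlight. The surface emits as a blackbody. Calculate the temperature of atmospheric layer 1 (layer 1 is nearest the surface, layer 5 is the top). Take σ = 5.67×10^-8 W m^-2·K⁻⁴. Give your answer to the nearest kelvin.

Flux at the orbit: S = 1365/(4.47)² = 68.32 W m^-2.
Top-of-atmosphere balance: σT_e⁴ = S(1−α)/4 = 15.20 W m^-2 → T_e = 128.0 K.
In the N-layer model, layer k (counted from the surface) has T_k = (N+1−k)^(1/4)·T_e.
With k = 1: T_1 = (5+1−1)^¼·128.0 K = 191.3 K.

191 K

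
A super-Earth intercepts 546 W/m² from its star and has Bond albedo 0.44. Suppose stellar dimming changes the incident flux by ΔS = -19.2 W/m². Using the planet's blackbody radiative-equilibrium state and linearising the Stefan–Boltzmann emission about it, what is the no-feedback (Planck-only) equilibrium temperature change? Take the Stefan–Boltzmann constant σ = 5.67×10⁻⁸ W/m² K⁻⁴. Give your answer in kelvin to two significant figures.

-1.7 kelvin

Unperturbed T_e = [546.0·(1−0.44)/(4σ)]^¼ = 191.6 K.
ΔF = Δ[S(1−α)]/4 = (1−0.44)·-19.2/4 = -2.688 W/m².
Linearising σT⁴ gives d(σT⁴)/dT = 4σT_e³ = 1.596 W/m² per K.
Hence the no-feedback warming is ΔF/(4σT_e³) = -1.68 K.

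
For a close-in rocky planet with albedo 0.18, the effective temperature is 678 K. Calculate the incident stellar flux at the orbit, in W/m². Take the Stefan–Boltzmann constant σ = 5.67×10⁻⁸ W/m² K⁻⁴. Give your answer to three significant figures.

58400 W/m²

From S(1−α)/4 = σT⁴: S = 4σT⁴/(1−α).
The emitted flux is σT⁴ = 11980 W/m².
S = 4·11980/0.82 = 58450 W/m².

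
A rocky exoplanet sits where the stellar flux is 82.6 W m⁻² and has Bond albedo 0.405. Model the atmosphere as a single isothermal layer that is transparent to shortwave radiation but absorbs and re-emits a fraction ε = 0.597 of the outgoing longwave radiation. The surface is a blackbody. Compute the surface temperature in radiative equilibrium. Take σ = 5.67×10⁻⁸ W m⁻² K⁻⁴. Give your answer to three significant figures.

The planet radiates to space at T_e = [S(1−α)/(4σ)]^(1/4) = 121.3 K.
The surface balance (absorbed SW + ε·downward IR = σT_s⁴) with T_a⁴ = T_s⁴/2 reduces to T_s = T_e·[2/(2−ε)]^¼ = 132.6 K.

133 K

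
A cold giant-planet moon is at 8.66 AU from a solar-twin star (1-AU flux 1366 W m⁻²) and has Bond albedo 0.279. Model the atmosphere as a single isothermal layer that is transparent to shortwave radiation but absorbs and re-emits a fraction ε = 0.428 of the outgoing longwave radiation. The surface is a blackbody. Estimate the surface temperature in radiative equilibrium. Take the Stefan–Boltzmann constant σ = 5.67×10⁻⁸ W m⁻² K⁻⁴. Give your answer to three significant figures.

Irradiance scales as 1/d², so S = 1366 W m⁻² × (1/8.66)² = 18.21 W m⁻².
The planet radiates to space at T_e = [S(1−α)/(4σ)]^(1/4) = 87.23 K.
The surface balance (absorbed SW + ε·downward IR = σT_s⁴) with T_a⁴ = T_s⁴/2 reduces to T_s = T_e·[2/(2−ε)]^¼ = 92.64 K.

92.6 kelvin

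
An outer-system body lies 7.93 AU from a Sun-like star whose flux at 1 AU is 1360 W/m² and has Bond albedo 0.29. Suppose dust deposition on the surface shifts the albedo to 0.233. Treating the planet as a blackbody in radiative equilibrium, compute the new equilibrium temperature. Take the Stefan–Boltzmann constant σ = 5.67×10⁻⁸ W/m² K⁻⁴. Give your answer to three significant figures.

Flux at the orbit: S = 1360/(7.93)² = 21.63 W/m².
T₂ = [S(1−α₂)/(4σ)]^(1/4) = [21.63·0.767/(4σ)]^(1/4) = 92.48 K.

92.5 K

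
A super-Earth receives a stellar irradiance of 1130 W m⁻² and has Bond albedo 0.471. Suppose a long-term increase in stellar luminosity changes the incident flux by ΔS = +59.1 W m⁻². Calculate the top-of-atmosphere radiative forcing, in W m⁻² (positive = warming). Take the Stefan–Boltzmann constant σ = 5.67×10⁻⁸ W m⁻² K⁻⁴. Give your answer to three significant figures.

7.82 W m⁻²

TOA radiative forcing: ΔF = (1−α)ΔS/4 = 0.529·(+59.1)/4 = 7.816 W m⁻².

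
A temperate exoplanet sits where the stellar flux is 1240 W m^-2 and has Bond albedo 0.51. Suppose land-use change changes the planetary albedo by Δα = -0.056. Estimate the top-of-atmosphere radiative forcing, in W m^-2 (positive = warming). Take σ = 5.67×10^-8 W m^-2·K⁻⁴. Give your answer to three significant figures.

The change in absorbed flux is Δ[S(1−α)/4] = −SΔα/4 = 17.36 W m^-2.

17.4 W m^-2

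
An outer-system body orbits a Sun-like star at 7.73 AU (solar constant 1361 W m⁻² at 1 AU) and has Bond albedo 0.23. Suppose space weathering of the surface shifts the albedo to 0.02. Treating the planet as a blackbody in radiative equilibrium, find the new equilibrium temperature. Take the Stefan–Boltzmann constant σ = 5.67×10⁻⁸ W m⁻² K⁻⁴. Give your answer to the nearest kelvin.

100 K

Flux at the orbit: S = 1361/(7.73)² = 22.78 W m⁻².
With the new albedo, S(1−α₂)/4 = 5.580 W m⁻², so T₂ = 99.60 K.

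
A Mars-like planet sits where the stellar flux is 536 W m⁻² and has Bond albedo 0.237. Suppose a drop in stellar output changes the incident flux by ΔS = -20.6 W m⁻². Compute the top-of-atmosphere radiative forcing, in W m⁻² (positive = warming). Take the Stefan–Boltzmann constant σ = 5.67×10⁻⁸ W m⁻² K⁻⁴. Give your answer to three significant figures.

-3.93 W m⁻²

ΔF = Δ[S(1−α)]/4 = (1−0.237)·-20.6/4 = -3.929 W m⁻².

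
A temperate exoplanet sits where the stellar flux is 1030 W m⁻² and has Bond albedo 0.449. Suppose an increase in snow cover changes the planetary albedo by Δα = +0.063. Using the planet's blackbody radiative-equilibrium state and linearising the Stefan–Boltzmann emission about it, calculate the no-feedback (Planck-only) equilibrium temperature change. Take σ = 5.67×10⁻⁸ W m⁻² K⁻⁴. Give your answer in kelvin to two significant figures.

-6.4 K

Reference equilibrium: T_e = [S(1−α)/(4σ)]^(1/4) = 223.7 K.
The change in absorbed flux is Δ[S(1−α)/4] = −SΔα/4 = -16.22 W m⁻².
Planck response: λ_P = 4σT_e³ = 4·5.67×10⁻⁸·(223.7)³ = 2.537 W m⁻²/K.
Hence the no-feedback warming is ΔF/(4σT_e³) = -6.39 K.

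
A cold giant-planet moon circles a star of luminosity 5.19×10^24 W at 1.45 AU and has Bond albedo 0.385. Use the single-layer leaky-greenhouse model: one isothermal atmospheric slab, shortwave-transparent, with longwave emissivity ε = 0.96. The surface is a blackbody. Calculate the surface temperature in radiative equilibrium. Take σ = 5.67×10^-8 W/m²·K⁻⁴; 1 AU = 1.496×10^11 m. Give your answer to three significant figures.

82.3 K

Orbital distance: d = 1.45 AU = 2.169×10^11 m.
Spreading L over a sphere of radius d: S = 5.19×10^24/(4π·2.17×10^11²) = 8.777 W/m².
The planet radiates to space at T_e = [S(1−α)/(4σ)]^(1/4) = 69.85 K.
For a single slab of emissivity ε, T_s⁴ = 2T_e⁴/(2−ε); thus T_s = 69.85·(1.923)^(1/4) = 82.25 K.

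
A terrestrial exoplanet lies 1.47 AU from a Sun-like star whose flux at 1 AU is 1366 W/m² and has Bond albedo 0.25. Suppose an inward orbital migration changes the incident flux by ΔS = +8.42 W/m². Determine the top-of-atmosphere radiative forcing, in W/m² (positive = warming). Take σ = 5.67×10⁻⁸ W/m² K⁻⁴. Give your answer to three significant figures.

1.58 W/m²

Flux at the orbit: S = 1366/(1.47)² = 632.1 W/m².
ΔF = Δ[S(1−α)]/4 = (1−0.25)·+8.42/4 = 1.579 W/m².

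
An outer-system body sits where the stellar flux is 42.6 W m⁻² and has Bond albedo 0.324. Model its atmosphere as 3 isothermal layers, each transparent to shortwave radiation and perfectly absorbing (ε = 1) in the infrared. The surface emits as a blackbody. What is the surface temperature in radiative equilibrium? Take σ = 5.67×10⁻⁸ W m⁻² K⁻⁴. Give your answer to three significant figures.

The effective emission temperature is T_e = [S(1−α)/(4σ)]^¼ = 106.2 K.
With N = 3 opaque layers, T_s = (N+1)^(1/4)·T_e = 4^(1/4)·106.2 = 150.1 K.

150 K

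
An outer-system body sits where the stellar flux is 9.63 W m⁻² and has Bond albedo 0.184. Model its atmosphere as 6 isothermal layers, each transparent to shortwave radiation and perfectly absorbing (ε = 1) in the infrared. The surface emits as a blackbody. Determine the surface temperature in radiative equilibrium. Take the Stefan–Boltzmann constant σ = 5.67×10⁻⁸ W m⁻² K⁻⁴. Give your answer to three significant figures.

125 kelvin

The effective emission temperature is T_e = [S(1−α)/(4σ)]^¼ = 76.72 K.
With N = 6 opaque layers, T_s = (N+1)^(1/4)·T_e = 7^(1/4)·76.72 = 124.8 K.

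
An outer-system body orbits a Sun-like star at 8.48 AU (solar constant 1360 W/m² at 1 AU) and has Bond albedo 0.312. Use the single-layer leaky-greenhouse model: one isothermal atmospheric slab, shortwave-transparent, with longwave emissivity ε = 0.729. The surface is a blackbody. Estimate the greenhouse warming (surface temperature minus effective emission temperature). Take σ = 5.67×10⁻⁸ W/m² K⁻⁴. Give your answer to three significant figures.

10.4 K

Flux at the orbit: S = 1360/(8.48)² = 18.91 W/m².
The planet radiates to space at T_e = [S(1−α)/(4σ)]^(1/4) = 87.03 K.
Surface balance with a leaky layer gives σT_s⁴ = σT_e⁴·2/(2−ε), so T_s = T_e·[2/(2−0.729)]^(1/4) = 97.48 K.
T_s − T_e = 97.48 − 87.03 = 10.44 K.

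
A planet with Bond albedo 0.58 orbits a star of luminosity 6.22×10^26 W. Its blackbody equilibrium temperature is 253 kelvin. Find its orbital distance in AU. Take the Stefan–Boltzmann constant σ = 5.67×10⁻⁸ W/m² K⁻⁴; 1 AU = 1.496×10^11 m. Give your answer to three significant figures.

Energy balance gives S = 4σT⁴/(1−α) = 2212 W/m².
Then d = [L/(4πS)]^(1/2) = 1.496×10^11 m, i.e. 0.9998 AU.

1.00 AU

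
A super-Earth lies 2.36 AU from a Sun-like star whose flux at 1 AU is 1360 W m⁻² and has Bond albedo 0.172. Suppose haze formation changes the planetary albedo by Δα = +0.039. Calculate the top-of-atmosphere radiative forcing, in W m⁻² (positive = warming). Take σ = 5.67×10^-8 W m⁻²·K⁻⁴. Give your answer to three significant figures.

-2.38 W m⁻²

Irradiance scales as 1/d², so S = 1360 W m⁻² × (1/2.36)² = 244.2 W m⁻².
ΔF = −(S/4)Δα = −(244.2/4)×(+0.039) = -2.381 W m⁻².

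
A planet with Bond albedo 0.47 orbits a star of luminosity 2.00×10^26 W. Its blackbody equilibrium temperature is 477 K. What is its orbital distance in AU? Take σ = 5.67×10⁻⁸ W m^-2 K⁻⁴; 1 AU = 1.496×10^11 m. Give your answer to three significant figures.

0.179 AU

Energy balance gives S = 4σT⁴/(1−α) = 22150 W m^-2.
S = L/(4πd²) → d = √(L/4πS) = √(2.00×10^26/(4π·22150)) = 2.680×10^10 m = 0.1792 AU.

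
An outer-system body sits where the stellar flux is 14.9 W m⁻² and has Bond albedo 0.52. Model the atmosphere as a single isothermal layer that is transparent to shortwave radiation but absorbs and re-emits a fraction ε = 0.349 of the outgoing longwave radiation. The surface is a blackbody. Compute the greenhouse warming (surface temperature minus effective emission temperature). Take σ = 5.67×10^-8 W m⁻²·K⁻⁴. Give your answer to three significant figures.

3.68 kelvin

Effective emission temperature (TOA balance): σT_e⁴ = S(1−α)/4 = 1.788 W m⁻² → T_e = 74.94 K.
The surface balance (absorbed SW + ε·downward IR = σT_s⁴) with T_a⁴ = T_s⁴/2 reduces to T_s = T_e·[2/(2−ε)]^¼ = 78.62 K.
The atmosphere warms the surface by 3.680 K.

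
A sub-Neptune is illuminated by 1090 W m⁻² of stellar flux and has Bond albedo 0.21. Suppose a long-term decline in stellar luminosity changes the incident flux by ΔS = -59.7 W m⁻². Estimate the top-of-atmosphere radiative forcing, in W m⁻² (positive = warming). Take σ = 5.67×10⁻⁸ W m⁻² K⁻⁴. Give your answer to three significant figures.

Only a fraction (1−α) is absorbed and it's spread over 4πR², so ΔF = (1−α)ΔS/4 = -11.79 W m⁻².

-11.8 W m⁻²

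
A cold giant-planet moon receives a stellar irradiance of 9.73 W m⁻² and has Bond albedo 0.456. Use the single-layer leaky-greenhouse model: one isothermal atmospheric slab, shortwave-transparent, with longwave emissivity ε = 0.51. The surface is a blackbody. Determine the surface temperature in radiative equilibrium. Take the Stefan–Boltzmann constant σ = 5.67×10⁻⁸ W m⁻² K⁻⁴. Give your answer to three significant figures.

The planet radiates to space at T_e = [S(1−α)/(4σ)]^(1/4) = 69.51 K.
Surface balance with a leaky layer gives σT_s⁴ = σT_e⁴·2/(2−ε), so T_s = T_e·[2/(2−0.51)]^(1/4) = 74.81 K.

74.8 K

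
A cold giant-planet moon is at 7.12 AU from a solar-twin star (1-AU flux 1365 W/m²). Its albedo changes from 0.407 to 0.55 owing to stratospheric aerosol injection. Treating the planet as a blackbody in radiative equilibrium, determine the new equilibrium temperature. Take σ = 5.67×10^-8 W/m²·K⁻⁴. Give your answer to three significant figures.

By the inverse-square law, S = 1365/7.12² = 26.93 W/m².
T₂ = [S(1−α₂)/(4σ)]^(1/4) = [26.93·0.45/(4σ)]^(1/4) = 85.49 K.

85.5 K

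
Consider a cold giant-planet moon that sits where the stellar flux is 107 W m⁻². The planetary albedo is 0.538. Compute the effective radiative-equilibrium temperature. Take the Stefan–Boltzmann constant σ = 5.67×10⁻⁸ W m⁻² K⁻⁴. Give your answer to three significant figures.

122 kelvin

Averaging over the sphere, the absorbed flux is S(1−α)/4 = 12.36 W m⁻².
Set σT⁴ = 12.36 → T = (12.36/σ)^(1/4) = 121.5 K.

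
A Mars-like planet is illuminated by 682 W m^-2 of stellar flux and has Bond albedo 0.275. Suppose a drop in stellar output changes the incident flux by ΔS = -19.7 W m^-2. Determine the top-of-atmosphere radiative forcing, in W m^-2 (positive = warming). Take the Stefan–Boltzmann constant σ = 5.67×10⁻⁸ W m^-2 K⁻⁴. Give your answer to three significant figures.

-3.57 W m^-2

Only a fraction (1−α) is absorbed and it's spread over 4πR², so ΔF = (1−α)ΔS/4 = -3.571 W m^-2.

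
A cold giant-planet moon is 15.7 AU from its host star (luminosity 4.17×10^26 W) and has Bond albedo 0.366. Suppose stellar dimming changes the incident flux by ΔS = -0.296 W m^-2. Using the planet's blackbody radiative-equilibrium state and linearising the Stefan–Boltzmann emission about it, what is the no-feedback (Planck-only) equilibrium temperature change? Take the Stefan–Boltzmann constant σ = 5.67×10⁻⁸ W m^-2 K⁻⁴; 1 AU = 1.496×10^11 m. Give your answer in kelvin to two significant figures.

Orbital distance: d = 15.7 AU = 2.349×10^12 m.
Flux at the orbit: S = L/(4πd²) = 4.17×10^26/(4π·(2.35×10^12)²) = 6.015 W m^-2.
The baseline emission temperature is T_e = 64.04 K.
Only a fraction (1−α) is absorbed and it's spread over 4πR², so ΔF = (1−α)ΔS/4 = -0.04692 W m^-2.
Planck response: λ_P = 4σT_e³ = 4·5.67×10⁻⁸·(64.04)³ = 0.05956 W m^-2/K.
Hence the no-feedback warming is ΔF/(4σT_e³) = -0.788 K.

-0.79 kelvin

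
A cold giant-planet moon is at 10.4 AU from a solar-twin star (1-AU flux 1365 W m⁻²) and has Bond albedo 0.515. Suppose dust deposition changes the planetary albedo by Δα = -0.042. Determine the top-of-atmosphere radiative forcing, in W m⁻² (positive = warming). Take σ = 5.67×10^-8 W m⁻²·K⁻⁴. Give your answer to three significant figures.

By the inverse-square law, S = 1365/10.4² = 12.62 W m⁻².
TOA radiative forcing: ΔF = −S·Δα/4 = −12.62·(-0.042)/4 = 0.1325 W m⁻².

0.133 W m⁻²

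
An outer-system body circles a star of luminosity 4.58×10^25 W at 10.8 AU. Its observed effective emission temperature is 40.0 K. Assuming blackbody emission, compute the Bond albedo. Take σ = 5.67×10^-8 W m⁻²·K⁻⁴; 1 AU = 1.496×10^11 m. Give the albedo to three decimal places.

Orbital distance: d = 10.8 AU = 1.616×10^12 m.
Flux at the orbit: S = L/(4πd²) = 4.58×10^25/(4π·(1.62×10^12)²) = 1.396 W m⁻².
Rearranging the radiative balance, α = 1 − 4σT⁴/S.
σT⁴ = 0.1452 W m⁻², so 4σT⁴ = 0.5806 W m⁻².
1−α = 0.5806/1.396 = 0.4159, so α = 0.5841.

0.584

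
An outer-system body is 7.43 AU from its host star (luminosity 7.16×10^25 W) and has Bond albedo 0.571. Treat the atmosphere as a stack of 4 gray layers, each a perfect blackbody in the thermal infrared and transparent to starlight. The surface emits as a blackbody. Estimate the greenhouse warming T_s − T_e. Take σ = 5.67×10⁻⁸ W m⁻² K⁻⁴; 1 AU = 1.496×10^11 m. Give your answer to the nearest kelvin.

27 K

d = 7.43 × 1.496×10^11 m = 1.112×10^12 m.
Spreading L over a sphere of radius d: S = 7.16×10^25/(4π·1.11×10^12²) = 4.612 W m⁻².
The effective emission temperature is T_e = [S(1−α)/(4σ)]^¼ = 54.35 K.
T_s = (N+1)^(1/4)·T_e = 81.27 K.
Warming: T_s − T_e = 26.92 K.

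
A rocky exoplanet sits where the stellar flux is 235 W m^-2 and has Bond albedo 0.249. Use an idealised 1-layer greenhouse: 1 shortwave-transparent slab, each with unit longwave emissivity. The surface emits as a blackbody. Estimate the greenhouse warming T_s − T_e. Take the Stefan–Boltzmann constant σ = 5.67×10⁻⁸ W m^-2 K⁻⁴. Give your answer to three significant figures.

OLR = S(1−α)/4 = 44.12 W m^-2; the top layer radiates at T_e = 167.0 K.
Surface: T_s = (2)^¼·T_e = 198.6 K.
So the greenhouse effect raises the surface by 198.6 − 167.0 = 31.60 K.

31.6 K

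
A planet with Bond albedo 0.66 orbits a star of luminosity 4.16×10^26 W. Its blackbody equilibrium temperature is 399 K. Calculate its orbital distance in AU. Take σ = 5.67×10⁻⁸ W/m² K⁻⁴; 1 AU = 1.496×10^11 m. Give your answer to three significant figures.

0.296 AU

Required flux: S = 4σT⁴/(1−α) = 16910 W/m².
Then d = [L/(4πS)]^(1/2) = 4.425×10^10 m, i.e. 0.2958 AU.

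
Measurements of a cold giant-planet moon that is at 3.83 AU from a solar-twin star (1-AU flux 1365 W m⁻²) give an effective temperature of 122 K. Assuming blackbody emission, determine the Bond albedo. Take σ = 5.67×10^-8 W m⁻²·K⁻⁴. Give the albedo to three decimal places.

0.460

By the inverse-square law, S = 1365/3.83² = 93.05 W m⁻².
From σT⁴ = S(1−α)/4 we invert for α: 1−α = 4σT⁴/S.
σT⁴ = 12.56 W m⁻², so 4σT⁴ = 50.24 W m⁻².
1−α = 50.24/93.05 = 0.5399, so α = 0.4601.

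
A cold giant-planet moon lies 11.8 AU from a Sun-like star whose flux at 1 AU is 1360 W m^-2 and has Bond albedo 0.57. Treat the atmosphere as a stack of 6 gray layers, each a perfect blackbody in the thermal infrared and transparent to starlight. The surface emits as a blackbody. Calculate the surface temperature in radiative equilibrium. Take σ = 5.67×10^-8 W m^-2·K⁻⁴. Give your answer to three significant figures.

Flux at the orbit: S = 1360/(11.8)² = 9.767 W m^-2.
The effective emission temperature is T_e = [S(1−α)/(4σ)]^¼ = 65.60 K.
With N = 6 opaque layers, T_s = (N+1)^(1/4)·T_e = 7^(1/4)·65.60 = 106.7 K.

107 K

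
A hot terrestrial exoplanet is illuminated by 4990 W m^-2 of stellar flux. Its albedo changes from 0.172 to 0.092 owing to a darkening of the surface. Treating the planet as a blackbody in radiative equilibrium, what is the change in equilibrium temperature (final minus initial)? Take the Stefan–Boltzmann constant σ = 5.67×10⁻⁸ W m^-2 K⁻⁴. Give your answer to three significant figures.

8.57 kelvin

Before: T₁ = [4990·0.828/(4σ)]^(1/4) = 367.4 K.
With α = 0.092, T₂ = 376.0 K.
Change: 376.0 − 367.4 = 8.570 K.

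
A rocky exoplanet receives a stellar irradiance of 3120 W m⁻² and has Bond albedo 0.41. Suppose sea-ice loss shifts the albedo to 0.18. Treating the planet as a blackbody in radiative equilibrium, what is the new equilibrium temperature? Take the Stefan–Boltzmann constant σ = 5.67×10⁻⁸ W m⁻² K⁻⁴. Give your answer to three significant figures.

326 K

With the new albedo, S(1−α₂)/4 = 639.6 W m⁻², so T₂ = 325.9 K.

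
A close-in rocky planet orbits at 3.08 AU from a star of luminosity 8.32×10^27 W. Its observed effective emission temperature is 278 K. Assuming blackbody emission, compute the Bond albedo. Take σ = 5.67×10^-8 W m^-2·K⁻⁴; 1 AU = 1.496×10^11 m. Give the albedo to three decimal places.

d = 3.08 × 1.496×10^11 m = 4.608×10^11 m.
Flux at the orbit: S = L/(4πd²) = 8.32×10^27/(4π·(4.61×10^11)²) = 3119 W m^-2.
Rearranging the radiative balance, α = 1 − 4σT⁴/S.
4σT⁴ = 4·5.67×10⁻⁸·(278)⁴ = 1355 W m^-2.
Hence α = 1 − 1355/3119 = 0.5656.

0.566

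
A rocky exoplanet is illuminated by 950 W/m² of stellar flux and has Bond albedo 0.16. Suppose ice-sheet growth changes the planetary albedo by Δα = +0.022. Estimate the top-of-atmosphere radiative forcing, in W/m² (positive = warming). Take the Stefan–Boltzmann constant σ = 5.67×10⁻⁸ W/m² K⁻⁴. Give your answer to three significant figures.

TOA radiative forcing: ΔF = −S·Δα/4 = −950.0·(+0.022)/4 = -5.225 W/m².

-5.22 W/m²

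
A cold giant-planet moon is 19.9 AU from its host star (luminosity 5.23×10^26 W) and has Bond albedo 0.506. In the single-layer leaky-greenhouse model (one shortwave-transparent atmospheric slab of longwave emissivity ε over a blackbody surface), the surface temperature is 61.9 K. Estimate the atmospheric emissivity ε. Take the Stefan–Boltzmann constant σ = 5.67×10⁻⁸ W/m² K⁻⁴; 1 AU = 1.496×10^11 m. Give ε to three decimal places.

0.607

d = 19.9 × 1.496×10^11 m = 2.977×10^12 m.
S = L/(4πd²) = 4.696 W/m².
Effective temperature: T_e = [S(1−α)/(4σ)]^(1/4) = 56.55 K.
Inverting T_s⁴ = 2T_e⁴/(2−ε): (T_e/T_s)⁴ = 0.6967, so ε = 2(1 − 0.6967) = 0.6066.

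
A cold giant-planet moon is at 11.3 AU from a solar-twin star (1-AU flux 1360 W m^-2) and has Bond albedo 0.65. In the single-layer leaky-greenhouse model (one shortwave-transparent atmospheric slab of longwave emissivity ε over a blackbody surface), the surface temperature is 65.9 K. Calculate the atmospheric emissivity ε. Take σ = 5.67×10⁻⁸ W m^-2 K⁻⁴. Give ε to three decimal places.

0.257

By the inverse-square law, S = 1360/11.3² = 10.65 W m^-2.
TOA balance gives T_e = 63.67 K.
Inverting T_s⁴ = 2T_e⁴/(2−ε): (T_e/T_s)⁴ = 0.8715, so ε = 2(1 − 0.8715) = 0.2570.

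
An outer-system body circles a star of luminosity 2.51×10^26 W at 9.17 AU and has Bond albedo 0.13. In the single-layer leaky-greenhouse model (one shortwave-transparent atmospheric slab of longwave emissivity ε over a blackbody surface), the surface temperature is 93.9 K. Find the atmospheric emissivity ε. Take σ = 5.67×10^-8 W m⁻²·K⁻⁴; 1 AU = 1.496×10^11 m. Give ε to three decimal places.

d = 9.17 × 1.496×10^11 m = 1.372×10^12 m.
Flux at the orbit: S = L/(4πd²) = 2.51×10^26/(4π·(1.37×10^12)²) = 10.61 W m⁻².
TOA balance gives T_e = 79.88 K.
Since (2−ε)/2 = (T_e/T_s)⁴ = 0.5237, ε = 0.9526.

0.953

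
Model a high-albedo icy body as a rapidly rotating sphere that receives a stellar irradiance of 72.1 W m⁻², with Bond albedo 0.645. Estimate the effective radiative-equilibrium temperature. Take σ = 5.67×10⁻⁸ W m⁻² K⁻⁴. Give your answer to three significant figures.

Averaging over the sphere, the absorbed flux is S(1−α)/4 = 6.399 W m⁻².
Balancing against σT⁴: T = (6.399/5.67×10⁻⁸)^(1/4) = 103.1 K.

103 kelvin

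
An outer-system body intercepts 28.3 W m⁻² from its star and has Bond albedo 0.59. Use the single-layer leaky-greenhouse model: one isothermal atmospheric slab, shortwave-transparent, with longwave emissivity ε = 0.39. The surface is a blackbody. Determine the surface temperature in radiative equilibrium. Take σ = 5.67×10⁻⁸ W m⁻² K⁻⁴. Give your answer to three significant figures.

89.3 K

The planet radiates to space at T_e = [S(1−α)/(4σ)]^(1/4) = 84.57 K.
The surface balance (absorbed SW + ε·downward IR = σT_s⁴) with T_a⁴ = T_s⁴/2 reduces to T_s = T_e·[2/(2−ε)]^¼ = 89.29 K.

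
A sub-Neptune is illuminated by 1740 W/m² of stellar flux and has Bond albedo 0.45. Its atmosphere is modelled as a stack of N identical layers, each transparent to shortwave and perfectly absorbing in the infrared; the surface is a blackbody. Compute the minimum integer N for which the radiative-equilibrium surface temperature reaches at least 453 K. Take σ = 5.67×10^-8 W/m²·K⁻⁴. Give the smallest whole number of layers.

Top-of-atmosphere balance: σT_e⁴ = S(1−α)/4 = 239.3 W/m² → T_e = 254.9 K.
Since T_s⁴ = (N+1)T_e⁴, we need N ≥ (T_s/T_e)⁴ − 1 = 8.980.
The minimum whole number is N = 9.

9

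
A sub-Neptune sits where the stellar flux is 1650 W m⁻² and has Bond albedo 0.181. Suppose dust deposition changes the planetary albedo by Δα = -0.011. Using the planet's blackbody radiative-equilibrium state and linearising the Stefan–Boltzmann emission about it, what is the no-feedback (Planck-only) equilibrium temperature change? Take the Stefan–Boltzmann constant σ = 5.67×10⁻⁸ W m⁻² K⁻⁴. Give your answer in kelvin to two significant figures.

0.93 K

Reference equilibrium: T_e = [S(1−α)/(4σ)]^(1/4) = 277.8 K.
TOA radiative forcing: ΔF = −S·Δα/4 = −1650·(-0.011)/4 = 4.537 W m⁻².
The Planck feedback parameter is 4σT_e³ = 4.864 W m⁻²/K.
So ΔT₀ = 4.537/4.864 = 0.933 K.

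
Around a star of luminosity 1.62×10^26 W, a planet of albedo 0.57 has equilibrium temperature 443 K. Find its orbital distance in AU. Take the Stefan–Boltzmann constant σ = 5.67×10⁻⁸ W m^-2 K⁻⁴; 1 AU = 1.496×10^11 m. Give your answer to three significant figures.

0.168 AU

Energy balance gives S = 4σT⁴/(1−α) = 20310 W m^-2.
S = L/(4πd²) → d = √(L/4πS) = √(1.62×10^26/(4π·20310)) = 2.519×10^10 m = 0.1684 AU.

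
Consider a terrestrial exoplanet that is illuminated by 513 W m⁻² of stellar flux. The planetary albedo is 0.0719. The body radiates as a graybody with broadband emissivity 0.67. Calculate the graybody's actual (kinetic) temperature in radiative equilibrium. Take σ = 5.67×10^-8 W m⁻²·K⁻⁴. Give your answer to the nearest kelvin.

237 K

Averaging over the sphere, the absorbed flux is S(1−α)/4 = 119.0 W m⁻².
Equating to εσT⁴ with ε = 0.67: T = (119.0/0.67σ)^(1/4) = 236.6 K.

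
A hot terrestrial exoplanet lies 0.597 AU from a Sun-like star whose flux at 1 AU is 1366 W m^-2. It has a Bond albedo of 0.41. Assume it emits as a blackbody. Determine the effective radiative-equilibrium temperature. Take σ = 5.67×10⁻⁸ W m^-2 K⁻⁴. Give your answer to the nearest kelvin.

Flux at the orbit: S = 1366/(0.597)² = 3833 W m^-2.
Averaging over the sphere, the absorbed flux is S(1−α)/4 = 565.3 W m^-2.
Set σT⁴ = 565.3 → T = (565.3/σ)^(1/4) = 316.0 K.

316 K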